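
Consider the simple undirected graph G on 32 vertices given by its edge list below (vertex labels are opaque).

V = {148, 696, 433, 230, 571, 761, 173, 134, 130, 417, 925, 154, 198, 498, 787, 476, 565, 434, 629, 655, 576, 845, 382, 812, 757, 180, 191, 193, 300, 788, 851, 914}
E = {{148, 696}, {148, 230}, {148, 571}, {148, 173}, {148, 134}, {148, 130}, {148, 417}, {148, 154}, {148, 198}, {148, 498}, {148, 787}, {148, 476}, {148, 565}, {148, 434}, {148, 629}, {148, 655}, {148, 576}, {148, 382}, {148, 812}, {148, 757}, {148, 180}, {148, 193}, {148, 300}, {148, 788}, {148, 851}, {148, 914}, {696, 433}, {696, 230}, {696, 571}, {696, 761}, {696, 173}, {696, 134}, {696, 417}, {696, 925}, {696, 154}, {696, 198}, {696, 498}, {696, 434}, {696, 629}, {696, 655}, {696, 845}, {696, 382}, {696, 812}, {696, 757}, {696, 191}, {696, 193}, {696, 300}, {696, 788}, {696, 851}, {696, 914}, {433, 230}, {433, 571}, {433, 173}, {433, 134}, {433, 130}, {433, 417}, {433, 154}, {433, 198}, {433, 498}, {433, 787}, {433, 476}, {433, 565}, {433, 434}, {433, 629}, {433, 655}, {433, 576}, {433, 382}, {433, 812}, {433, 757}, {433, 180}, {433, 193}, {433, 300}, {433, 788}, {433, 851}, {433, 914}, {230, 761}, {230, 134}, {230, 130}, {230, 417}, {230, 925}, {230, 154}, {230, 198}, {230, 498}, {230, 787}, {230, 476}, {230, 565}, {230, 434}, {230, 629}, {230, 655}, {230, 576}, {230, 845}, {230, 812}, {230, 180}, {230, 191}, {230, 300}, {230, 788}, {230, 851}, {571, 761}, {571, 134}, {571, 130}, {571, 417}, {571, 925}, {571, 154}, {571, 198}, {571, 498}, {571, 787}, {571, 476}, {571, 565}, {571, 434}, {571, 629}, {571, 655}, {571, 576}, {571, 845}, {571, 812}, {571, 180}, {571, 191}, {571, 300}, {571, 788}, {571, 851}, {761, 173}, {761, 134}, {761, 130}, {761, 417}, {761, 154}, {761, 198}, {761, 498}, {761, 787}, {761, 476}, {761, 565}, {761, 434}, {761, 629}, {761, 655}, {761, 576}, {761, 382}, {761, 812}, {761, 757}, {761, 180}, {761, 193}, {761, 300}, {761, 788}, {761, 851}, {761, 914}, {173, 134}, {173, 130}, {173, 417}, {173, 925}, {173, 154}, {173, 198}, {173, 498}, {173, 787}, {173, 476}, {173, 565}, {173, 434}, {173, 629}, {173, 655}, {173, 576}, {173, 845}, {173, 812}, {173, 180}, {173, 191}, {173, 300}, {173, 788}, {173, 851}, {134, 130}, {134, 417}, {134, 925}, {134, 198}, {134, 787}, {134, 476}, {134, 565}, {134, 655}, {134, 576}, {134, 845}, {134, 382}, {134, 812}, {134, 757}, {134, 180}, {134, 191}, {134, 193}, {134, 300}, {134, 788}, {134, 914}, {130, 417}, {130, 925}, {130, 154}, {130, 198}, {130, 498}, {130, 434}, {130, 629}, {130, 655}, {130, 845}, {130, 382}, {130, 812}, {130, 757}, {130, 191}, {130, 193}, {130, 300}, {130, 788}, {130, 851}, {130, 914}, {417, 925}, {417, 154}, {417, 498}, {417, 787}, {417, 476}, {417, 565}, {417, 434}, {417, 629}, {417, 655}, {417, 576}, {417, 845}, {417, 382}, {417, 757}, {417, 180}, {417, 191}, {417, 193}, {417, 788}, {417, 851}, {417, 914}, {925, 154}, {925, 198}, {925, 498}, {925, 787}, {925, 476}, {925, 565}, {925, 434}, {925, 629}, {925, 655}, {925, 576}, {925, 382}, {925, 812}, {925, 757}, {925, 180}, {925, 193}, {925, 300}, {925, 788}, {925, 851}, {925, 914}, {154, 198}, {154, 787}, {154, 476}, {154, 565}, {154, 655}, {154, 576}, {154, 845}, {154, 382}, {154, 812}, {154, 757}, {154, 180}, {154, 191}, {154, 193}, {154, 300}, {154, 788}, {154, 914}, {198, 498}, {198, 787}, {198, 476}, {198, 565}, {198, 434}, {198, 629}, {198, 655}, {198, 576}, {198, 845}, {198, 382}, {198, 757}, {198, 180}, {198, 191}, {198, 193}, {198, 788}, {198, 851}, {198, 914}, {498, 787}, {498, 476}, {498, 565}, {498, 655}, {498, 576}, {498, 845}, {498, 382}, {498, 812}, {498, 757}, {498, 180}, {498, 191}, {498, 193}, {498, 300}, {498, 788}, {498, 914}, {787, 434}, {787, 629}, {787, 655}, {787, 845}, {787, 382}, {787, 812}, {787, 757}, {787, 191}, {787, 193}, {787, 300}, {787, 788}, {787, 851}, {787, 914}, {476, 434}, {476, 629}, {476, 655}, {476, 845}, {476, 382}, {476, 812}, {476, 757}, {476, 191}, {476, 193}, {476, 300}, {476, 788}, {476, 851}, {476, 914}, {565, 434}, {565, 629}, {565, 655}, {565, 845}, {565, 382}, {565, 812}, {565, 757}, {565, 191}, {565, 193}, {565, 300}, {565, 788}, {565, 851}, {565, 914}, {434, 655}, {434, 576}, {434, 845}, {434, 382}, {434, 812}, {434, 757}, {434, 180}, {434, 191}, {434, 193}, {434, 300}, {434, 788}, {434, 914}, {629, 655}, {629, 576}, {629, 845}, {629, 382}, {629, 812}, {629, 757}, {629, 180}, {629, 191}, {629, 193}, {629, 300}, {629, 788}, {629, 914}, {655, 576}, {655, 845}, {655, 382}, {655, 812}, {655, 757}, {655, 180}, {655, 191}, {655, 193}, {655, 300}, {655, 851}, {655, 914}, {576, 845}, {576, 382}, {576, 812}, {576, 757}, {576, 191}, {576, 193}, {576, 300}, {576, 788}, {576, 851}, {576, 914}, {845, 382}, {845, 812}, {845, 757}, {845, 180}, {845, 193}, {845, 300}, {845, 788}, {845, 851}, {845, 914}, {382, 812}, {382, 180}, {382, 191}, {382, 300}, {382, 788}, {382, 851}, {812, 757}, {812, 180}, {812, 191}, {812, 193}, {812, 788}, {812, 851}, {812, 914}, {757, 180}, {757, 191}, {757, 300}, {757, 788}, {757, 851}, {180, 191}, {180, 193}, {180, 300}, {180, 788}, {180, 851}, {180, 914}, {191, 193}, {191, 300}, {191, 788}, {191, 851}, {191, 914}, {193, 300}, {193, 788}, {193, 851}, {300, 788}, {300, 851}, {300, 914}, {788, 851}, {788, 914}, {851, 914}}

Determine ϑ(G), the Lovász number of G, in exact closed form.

7

Vertex 845 has 26 neighbors: 696, 230, 571, 173, 134, 130, 417, 154, 198, 498, 787, 476, 565, 434, 629, 655, 576, 382, 812, 757, 180, 193, 300, 788, 851, 914.
N(134) = {148, 696, 433, 230, 571, 761, 173, 130, 417, 925, 198, 787, 476, 565, 655, 576, 845, 382, 812, 757, 180, 191, 193, 300, 788, 914}, |N(134)| = 26.
Vertex 476 has 25 neighbors: 148, 433, 230, 571, 761, 173, 134, 417, 925, 154, 198, 498, 434, 629, 655, 845, 382, 812, 757, 191, 193, 300, 788, 851, 914.
Vertex 655 has 30 neighbors: 148, 696, 433, 230, 571, 761, 173, 134, 130, 417, 925, 154, 198, 498, 787, 476, 565, 434, 629, 576, 845, 382, 812, 757, 180, 191, 193, 300, 851, 914.
K_{7,7,6,6,4,2} (perfect); ϑ(G) = α(G) = max{7,7,6,6,4,2} = 7.
≈ 7.0000000 (to 7 d.p.).
Lovász sandwich 7 ≤ 7 ≤ 7: collapsed.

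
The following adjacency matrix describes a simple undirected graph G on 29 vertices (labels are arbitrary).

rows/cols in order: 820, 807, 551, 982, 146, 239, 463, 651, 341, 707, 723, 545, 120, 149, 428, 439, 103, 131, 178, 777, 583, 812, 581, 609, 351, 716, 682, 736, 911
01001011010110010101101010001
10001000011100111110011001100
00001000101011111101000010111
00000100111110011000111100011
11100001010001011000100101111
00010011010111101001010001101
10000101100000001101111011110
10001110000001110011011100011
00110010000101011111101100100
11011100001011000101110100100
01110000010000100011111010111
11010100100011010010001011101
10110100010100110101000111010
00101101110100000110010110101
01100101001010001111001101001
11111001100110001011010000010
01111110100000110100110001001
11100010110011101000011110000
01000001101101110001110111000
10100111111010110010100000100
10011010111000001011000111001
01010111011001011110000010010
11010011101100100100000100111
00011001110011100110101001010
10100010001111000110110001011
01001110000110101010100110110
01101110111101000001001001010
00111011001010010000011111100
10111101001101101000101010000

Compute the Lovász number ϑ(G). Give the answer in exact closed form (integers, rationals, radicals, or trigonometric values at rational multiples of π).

deg(131) = 14; N(131) = {820, 807, 551, 463, 341, 707, 120, 149, 428, 103, 812, 581, 609, 351}.
Vertex 651 has 14 neighbors: 820, 146, 239, 463, 149, 428, 439, 178, 777, 812, 581, 609, 736, 911.
N(428) = {807, 551, 239, 651, 723, 120, 103, 131, 178, 777, 581, 609, 716, 911}, |N(428)| = 14.
deg(545) = 14; N(545) = {820, 807, 982, 239, 341, 120, 149, 439, 178, 581, 351, 716, 682, 911}.
29-vertex 14-regular graph: strongly regular (29,14,6,7).
The 3 distinct eigenvalues: [14.0, 2.19258, -3.19258].
−29·(-sqrt(29)/2 - 1/2) / ((14)−(-sqrt(29)/2 - 1/2)) = sqrt(29) = ϑ(G).
≈ 5.38516481 (to 8 d.p.).

sqrt(29)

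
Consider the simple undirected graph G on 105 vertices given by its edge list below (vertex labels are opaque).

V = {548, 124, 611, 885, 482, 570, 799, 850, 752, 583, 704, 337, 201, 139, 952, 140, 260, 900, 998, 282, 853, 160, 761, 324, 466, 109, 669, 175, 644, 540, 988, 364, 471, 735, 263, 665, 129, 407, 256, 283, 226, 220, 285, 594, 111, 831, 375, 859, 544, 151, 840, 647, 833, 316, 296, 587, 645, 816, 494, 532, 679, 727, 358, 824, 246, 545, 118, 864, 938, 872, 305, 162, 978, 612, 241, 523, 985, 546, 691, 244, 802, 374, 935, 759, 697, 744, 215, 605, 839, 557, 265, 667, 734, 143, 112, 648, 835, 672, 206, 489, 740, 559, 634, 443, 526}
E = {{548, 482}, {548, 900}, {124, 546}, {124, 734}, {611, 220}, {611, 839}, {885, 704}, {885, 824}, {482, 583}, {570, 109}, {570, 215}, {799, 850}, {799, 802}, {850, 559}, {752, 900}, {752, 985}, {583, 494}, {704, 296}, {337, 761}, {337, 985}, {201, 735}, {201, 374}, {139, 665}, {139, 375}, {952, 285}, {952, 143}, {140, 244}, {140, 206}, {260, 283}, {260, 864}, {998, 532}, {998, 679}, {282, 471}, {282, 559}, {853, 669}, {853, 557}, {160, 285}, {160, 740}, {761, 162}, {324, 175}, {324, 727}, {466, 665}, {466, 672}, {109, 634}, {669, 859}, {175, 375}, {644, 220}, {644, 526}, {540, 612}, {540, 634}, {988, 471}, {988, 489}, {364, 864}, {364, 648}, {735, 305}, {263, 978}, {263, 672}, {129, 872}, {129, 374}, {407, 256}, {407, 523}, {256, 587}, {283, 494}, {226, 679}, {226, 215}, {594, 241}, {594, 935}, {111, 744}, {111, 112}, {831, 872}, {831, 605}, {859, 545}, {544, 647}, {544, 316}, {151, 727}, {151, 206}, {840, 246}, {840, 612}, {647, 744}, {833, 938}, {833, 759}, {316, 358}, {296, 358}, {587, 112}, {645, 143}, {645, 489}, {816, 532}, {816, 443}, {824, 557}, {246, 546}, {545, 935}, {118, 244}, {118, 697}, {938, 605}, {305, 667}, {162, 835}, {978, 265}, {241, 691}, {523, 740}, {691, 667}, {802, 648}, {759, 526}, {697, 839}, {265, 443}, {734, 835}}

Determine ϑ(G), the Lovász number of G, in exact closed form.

105*cos(pi/105)/(cos(pi/105) + 1)

N(840) = {246, 612}, |N(840)| = 2.
Vertex 850 has 2 neighbors: 799, 559.
Vertex 559 has 2 neighbors: 850, 282.
deg(364) = 2; N(364) = {864, 648}.
Every vertex has degree 2 (N=105); a single 105-cycle (edge-transitive).
The 53 distinct eigenvalues: [2.0, 1.99642, 1.98569, 1.96786, 1.94298, 1.91115, 1.87247, 1.82709, 1.77517, 1.7169, 1.65248, 1.58214, 1.50614, 1.42475, 1.33826, 1.24698, 1.15123, 1.05137, 0.94774, 0.84071, 0.73068, 0.61803, 0.50317, 0.38651, 0.26847, 0.14946, 0.02992, -0.08973, -0.20906, -0.32764, -0.44504, -0.56085, -0.67466, -0.78605, -0.89463, -1.0, -1.10179, -1.19964, -1.2932, -1.38213, -1.4661, -1.54483, -1.61803, -1.68544, -1.74682, -1.80194, -1.85061, -1.89265, -1.92793, -1.9563, -1.97766, -1.99195, -1.9991].
−105·(-2*cos(pi/105)) / ((2)−(-2*cos(pi/105))) = 105*cos(pi/105)/(cos(pi/105) + 1) = ϑ(G).
Numerically 52.4882487.
Lovász sandwich 52 ≤ 105*cos(pi/105)/(cos(pi/105) + 1) ≤ 53: both strict.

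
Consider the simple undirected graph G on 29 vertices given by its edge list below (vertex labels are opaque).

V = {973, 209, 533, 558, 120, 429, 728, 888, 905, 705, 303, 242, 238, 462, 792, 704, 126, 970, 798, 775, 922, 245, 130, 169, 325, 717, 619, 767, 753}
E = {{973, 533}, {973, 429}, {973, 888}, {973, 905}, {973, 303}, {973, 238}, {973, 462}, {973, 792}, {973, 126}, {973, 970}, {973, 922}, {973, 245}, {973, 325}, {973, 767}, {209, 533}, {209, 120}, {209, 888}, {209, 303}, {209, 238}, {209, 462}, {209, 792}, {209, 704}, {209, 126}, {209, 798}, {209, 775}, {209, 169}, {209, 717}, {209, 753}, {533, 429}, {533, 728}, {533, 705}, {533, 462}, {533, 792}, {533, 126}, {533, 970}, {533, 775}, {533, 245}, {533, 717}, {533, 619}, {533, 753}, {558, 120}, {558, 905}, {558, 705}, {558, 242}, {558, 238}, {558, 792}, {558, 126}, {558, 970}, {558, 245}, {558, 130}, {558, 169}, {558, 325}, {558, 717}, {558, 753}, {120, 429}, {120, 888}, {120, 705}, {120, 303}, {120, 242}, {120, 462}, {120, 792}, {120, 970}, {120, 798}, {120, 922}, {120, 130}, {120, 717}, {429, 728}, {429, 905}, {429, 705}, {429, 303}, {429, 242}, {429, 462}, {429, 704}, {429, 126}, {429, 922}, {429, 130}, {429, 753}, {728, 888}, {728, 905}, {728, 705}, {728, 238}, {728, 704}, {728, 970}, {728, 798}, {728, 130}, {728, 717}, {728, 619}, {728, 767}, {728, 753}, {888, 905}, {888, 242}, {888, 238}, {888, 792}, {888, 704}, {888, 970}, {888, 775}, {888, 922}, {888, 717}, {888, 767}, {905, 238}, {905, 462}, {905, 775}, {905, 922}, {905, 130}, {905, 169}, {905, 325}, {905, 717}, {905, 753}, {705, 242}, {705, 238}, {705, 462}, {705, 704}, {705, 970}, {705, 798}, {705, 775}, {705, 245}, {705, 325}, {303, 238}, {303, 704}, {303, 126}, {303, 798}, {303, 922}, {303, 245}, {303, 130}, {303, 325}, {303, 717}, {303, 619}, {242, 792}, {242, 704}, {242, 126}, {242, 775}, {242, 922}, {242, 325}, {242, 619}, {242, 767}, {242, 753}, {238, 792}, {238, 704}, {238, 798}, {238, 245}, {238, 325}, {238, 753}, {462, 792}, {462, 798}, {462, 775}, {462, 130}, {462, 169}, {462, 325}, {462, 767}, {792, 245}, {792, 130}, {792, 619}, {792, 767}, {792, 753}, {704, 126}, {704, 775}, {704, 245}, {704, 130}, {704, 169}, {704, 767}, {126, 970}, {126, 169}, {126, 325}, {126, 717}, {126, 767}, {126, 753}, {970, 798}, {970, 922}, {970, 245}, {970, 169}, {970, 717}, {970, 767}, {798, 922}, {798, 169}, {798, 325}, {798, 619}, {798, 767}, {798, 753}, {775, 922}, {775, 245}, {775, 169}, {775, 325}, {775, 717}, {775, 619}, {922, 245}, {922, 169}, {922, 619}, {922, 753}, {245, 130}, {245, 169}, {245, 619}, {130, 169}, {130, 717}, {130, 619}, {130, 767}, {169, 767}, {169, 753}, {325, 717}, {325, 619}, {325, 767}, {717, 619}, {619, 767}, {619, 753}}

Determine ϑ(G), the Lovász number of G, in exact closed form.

sqrt(29)

N(242) = {558, 120, 429, 888, 705, 792, 704, 126, 775, 922, 325, 619, 767, 753}, |N(242)| = 14.
deg(792) = 14; N(792) = {973, 209, 533, 558, 120, 888, 242, 238, 462, 245, 130, 619, 767, 753}.
N(705) = {533, 558, 120, 429, 728, 242, 238, 462, 704, 970, 798, 775, 245, 325}, |N(705)| = 14.
deg(238) = 14; N(238) = {973, 209, 558, 728, 888, 905, 705, 303, 792, 704, 798, 245, 325, 753}.
G on 29 vertices is 14-regular; SR(29,14,6,7) — a Paley graph.
Distinct eigenvalues (to 4 d.p.): [14.0, 2.1926, -3.1926].
λ_max=14, λ_min=-sqrt(29)/2 - 1/2; ϑ = −29·λ_min/(λ_max−λ_min) = sqrt(29).
ϑ(G) ≈ 5.385164807.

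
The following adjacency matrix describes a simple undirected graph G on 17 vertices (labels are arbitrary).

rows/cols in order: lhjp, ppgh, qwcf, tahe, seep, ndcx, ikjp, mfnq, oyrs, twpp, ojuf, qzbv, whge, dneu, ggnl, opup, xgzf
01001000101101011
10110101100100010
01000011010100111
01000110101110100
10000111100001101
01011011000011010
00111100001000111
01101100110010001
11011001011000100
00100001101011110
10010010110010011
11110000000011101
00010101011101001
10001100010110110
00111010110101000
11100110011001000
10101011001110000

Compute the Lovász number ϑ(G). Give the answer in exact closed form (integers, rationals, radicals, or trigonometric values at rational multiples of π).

deg(ggnl) = 8; N(ggnl) = {qwcf, tahe, seep, ikjp, oyrs, twpp, qzbv, dneu}.
deg(ppgh) = 8; N(ppgh) = {lhjp, qwcf, tahe, ndcx, mfnq, oyrs, qzbv, opup}.
N(lhjp) = {ppgh, seep, oyrs, ojuf, qzbv, dneu, opup, xgzf}, |N(lhjp)| = 8.
deg(ikjp) = 8; N(ikjp) = {qwcf, tahe, seep, ndcx, ojuf, ggnl, opup, xgzf}.
17-vertex 8-regular graph: strongly regular (17,8,3,4).
A has 3 distinct eigenvalues ≈ [8.0, 1.562, -2.562].
Lovász: ϑ = −17(-sqrt(17)/2 - 1/2)/(8+-(-sqrt(17)/2 - 1/2)) = sqrt(17).
Numerically 4.123106.

sqrt(17)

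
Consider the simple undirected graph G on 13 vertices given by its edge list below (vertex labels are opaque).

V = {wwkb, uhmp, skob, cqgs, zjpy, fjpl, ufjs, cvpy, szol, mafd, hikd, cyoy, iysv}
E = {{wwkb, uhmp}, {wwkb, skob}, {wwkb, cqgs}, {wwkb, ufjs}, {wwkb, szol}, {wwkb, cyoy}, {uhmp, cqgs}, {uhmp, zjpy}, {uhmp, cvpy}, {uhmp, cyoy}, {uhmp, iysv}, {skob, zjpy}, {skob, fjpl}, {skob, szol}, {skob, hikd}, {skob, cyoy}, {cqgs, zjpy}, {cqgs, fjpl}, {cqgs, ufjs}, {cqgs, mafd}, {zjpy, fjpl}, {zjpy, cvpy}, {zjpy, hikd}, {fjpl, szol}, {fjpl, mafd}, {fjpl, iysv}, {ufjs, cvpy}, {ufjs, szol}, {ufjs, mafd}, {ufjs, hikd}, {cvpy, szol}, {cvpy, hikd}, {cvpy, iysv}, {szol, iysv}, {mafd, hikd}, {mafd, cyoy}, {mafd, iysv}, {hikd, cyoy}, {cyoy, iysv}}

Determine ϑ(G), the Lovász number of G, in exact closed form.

deg(cqgs) = 6; N(cqgs) = {wwkb, uhmp, zjpy, fjpl, ufjs, mafd}.
N(zjpy) = {uhmp, skob, cqgs, fjpl, cvpy, hikd}, |N(zjpy)| = 6.
deg(szol) = 6; N(szol) = {wwkb, skob, fjpl, ufjs, cvpy, iysv}.
N(cvpy) = {uhmp, zjpy, ufjs, szol, hikd, iysv}, |N(cvpy)| = 6.
G on 13 vertices is 6-regular; SR(13,6,2,3) — a Paley graph.
The 3 distinct eigenvalues: [6.0, 1.3028, -2.3028].
Lovász: ϑ = −13(-sqrt(13)/2 - 1/2)/(6+-(-sqrt(13)/2 - 1/2)) = sqrt(13).
= 3.60555… (decimal).

sqrt(13)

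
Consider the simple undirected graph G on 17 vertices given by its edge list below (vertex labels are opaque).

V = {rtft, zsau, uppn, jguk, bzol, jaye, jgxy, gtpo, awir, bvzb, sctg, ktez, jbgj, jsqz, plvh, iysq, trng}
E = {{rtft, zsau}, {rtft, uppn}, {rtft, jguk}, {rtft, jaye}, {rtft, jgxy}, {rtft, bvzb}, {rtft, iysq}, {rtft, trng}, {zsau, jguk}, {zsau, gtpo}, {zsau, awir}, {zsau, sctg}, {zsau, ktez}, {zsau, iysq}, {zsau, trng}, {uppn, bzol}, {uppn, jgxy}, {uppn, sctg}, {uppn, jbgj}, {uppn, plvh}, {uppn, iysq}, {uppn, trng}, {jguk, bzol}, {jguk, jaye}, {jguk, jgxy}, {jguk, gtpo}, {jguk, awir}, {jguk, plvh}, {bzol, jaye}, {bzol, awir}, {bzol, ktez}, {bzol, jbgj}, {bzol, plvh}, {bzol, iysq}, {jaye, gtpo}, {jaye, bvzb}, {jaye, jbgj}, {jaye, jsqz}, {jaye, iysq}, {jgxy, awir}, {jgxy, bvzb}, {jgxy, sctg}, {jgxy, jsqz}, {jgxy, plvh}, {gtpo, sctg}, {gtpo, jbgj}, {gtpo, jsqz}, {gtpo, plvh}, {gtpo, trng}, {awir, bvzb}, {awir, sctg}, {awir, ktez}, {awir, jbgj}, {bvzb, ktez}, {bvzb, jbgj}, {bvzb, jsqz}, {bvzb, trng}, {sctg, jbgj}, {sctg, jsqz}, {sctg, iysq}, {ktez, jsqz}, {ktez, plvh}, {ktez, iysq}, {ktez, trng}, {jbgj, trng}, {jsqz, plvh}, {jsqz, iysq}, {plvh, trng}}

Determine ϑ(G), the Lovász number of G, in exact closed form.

Vertex uppn has 8 neighbors: rtft, bzol, jgxy, sctg, jbgj, plvh, iysq, trng.
deg(jgxy) = 8; N(jgxy) = {rtft, uppn, jguk, awir, bvzb, sctg, jsqz, plvh}.
N(zsau) = {rtft, jguk, gtpo, awir, sctg, ktez, iysq, trng}, |N(zsau)| = 8.
N(bzol) = {uppn, jguk, jaye, awir, ktez, jbgj, plvh, iysq}, |N(bzol)| = 8.
Every vertex has degree 8 (N=17); SR(17,8,3,4) — a Paley graph.
A has 3 distinct eigenvalues ≈ [8.0, 1.56155, -2.56155].
−17·(-sqrt(17)/2 - 1/2) / ((8)−(-sqrt(17)/2 - 1/2)) = sqrt(17) = ϑ(G).
≈ 4.123105626 (to 9 d.p.).

sqrt(17)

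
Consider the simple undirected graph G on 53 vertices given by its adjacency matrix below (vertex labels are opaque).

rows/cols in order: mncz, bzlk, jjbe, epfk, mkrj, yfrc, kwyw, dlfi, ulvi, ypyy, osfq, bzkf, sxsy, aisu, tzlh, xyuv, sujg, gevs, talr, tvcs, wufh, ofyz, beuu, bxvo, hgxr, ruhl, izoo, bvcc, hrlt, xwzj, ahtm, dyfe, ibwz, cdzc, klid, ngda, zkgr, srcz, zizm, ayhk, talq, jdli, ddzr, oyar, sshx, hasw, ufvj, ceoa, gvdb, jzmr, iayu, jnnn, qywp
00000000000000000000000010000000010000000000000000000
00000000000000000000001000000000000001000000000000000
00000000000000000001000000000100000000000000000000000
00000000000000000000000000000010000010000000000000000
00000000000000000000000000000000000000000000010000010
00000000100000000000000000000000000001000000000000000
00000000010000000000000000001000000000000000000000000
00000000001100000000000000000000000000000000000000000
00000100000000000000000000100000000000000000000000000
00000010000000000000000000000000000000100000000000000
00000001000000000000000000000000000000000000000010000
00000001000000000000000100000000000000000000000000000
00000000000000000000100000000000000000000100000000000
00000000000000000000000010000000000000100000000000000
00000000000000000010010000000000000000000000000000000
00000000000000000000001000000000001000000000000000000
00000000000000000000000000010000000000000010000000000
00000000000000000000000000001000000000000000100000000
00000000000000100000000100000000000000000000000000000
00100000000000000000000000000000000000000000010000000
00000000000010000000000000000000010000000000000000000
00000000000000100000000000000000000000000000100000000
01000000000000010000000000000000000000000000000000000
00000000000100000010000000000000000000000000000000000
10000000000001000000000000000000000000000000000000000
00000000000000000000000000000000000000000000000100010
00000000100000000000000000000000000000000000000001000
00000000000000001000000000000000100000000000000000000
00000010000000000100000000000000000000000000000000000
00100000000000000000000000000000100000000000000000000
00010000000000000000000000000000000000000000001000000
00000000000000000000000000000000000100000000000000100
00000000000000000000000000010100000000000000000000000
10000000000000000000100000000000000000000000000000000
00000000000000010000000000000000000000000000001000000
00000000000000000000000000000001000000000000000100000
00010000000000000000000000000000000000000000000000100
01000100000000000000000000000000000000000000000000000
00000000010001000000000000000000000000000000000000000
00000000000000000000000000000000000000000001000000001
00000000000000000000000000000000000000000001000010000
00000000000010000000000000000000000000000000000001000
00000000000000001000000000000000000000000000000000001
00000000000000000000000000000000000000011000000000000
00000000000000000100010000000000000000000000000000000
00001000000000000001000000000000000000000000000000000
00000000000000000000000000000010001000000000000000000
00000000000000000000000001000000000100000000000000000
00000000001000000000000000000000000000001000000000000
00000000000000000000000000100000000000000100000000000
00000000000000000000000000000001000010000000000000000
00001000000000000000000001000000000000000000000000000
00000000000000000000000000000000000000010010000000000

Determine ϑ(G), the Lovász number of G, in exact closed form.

53*cos(pi/53)/(cos(pi/53) + 1)

N(ulvi) = {yfrc, izoo}, |N(ulvi)| = 2.
N(jjbe) = {tvcs, xwzj}, |N(jjbe)| = 2.
Vertex beuu has 2 neighbors: bzlk, xyuv.
Vertex osfq has 2 neighbors: dlfi, gvdb.
2-regular, N=53; this is C_{53}, the 53-cycle.
A has 27 distinct eigenvalues ≈ [2.0, 1.986, 1.944, 1.8748, 1.7793, 1.6588, 1.515, 1.35, 1.166, 0.9656, 0.7517, 0.5272, 0.2953, 0.0593, -0.1776, -0.412, -0.6405, -0.8601, -1.0676, -1.2602, -1.435, -1.5897, -1.7221, -1.8303, -1.9128, -1.9685, -1.9965].
−53·(-2*cos(pi/53)) / ((2)−(-2*cos(pi/53))) = 53*cos(pi/53)/(cos(pi/53) + 1) = ϑ(G).
ϑ(G) ≈ 26.476708993.
Lovász sandwich 26 ≤ 53*cos(pi/53)/(cos(pi/53) + 1) ≤ 27: both strict.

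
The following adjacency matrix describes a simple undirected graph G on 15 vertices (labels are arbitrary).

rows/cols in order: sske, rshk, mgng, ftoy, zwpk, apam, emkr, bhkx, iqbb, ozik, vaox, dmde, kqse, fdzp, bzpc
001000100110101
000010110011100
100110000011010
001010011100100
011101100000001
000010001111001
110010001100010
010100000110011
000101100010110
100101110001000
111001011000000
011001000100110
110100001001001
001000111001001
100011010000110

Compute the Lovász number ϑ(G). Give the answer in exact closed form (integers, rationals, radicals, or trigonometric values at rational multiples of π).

N(sske) = {mgng, emkr, ozik, vaox, kqse, bzpc}, |N(sske)| = 6.
Vertex fdzp has 6 neighbors: mgng, emkr, bhkx, iqbb, dmde, bzpc.
N(apam) = {zwpk, iqbb, ozik, vaox, dmde, bzpc}, |N(apam)| = 6.
deg(ozik) = 6; N(ozik) = {sske, ftoy, apam, emkr, bhkx, dmde}.
Every vertex has degree 6 (N=15); Kneser-type, 2-subsets of [6].
Distinct eigenvalues (to 3 d.p.): [6.0, 1.0, -3.0].
λ_max=6, λ_min=-3; ϑ = −15·λ_min/(λ_max−λ_min) = 5.
= 5.0000… (decimal).

5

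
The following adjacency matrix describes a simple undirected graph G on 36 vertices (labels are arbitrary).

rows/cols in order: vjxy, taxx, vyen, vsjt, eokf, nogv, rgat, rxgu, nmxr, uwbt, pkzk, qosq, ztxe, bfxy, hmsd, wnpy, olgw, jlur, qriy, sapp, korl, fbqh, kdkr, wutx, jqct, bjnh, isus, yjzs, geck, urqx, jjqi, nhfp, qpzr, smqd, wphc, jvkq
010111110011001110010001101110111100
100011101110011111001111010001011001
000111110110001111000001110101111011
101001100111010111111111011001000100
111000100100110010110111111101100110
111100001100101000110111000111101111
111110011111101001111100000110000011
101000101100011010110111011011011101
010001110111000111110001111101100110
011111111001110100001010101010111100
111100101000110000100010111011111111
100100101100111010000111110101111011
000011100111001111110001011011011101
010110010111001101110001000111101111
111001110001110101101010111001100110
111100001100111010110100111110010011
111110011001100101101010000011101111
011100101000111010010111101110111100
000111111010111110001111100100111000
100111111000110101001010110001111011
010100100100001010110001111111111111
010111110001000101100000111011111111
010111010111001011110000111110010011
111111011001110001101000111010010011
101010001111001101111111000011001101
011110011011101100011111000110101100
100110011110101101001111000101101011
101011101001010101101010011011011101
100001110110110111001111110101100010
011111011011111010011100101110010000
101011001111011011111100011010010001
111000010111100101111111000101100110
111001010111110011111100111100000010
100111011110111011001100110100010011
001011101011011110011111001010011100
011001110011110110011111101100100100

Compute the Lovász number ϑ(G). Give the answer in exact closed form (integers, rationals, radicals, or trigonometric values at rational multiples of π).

8

deg(eokf) = 21; N(eokf) = {vjxy, taxx, vyen, rgat, uwbt, ztxe, bfxy, olgw, qriy, sapp, fbqh, kdkr, wutx, jqct, bjnh, isus, yjzs, urqx, jjqi, smqd, wphc}.
Vertex wutx has 21 neighbors: vjxy, taxx, vyen, vsjt, eokf, nogv, rxgu, nmxr, qosq, ztxe, bfxy, jlur, qriy, korl, jqct, bjnh, isus, geck, nhfp, wphc, jvkq.
deg(jjqi) = 21; N(jjqi) = {vjxy, vyen, eokf, nogv, nmxr, uwbt, pkzk, qosq, bfxy, hmsd, olgw, jlur, qriy, sapp, korl, fbqh, bjnh, isus, geck, nhfp, jvkq}.
Vertex vjxy has 21 neighbors: taxx, vsjt, eokf, nogv, rgat, rxgu, pkzk, qosq, hmsd, wnpy, olgw, sapp, wutx, jqct, isus, yjzs, geck, jjqi, nhfp, qpzr, smqd.
G on 36 vertices is 21-regular; Kneser K(9,2) on C(9,2)=36 vertices.
spec(A) ≈ [21.0, 1.0, -6.0] (distinct, 5 d.p.).
With N=36: ϑ(G) = 36·(-1*(-6))/(21−(-6)) = 8.
ϑ(G) ≈ 8.00000000.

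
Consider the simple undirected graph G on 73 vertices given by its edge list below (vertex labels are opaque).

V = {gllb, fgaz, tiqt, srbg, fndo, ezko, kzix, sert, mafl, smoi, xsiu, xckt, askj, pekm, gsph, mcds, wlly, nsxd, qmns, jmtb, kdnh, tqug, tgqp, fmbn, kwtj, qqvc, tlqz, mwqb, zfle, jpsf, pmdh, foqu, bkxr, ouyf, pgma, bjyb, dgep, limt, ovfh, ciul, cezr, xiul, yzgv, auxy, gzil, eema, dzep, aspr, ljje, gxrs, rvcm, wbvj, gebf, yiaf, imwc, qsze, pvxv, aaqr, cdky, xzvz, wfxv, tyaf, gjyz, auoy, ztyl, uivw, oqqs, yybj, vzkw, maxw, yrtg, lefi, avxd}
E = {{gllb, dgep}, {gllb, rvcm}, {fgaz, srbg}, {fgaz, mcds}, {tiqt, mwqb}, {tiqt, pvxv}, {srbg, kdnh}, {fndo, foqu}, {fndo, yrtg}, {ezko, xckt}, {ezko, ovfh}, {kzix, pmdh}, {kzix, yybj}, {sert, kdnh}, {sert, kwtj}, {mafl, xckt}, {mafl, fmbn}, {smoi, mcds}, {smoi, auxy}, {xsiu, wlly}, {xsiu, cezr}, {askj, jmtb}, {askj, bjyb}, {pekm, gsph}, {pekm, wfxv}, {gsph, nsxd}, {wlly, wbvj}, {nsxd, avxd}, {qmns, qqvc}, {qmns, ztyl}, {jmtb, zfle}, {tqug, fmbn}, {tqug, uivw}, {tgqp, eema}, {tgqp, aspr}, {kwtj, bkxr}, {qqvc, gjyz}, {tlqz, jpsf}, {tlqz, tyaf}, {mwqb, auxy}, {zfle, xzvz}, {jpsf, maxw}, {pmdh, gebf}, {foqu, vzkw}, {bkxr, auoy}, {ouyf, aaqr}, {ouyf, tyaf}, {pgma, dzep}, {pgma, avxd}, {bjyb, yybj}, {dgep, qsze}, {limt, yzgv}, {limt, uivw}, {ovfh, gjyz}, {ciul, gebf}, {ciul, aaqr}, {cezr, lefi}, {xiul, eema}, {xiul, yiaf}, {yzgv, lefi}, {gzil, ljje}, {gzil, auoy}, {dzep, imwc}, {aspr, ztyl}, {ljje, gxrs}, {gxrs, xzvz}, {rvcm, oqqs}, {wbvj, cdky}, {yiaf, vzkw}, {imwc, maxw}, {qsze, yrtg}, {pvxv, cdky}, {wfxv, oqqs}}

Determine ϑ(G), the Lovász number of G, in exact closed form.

73*cos(pi/73)/(cos(pi/73) + 1)

Vertex xiul has 2 neighbors: eema, yiaf.
Vertex eema has 2 neighbors: tgqp, xiul.
N(qqvc) = {qmns, gjyz}, |N(qqvc)| = 2.
Vertex tqug has 2 neighbors: fmbn, uivw.
deg(v) = 2 for all v (|V|=73); the odd cycle C_{73}.
Distinct eigenvalues (to 3 d.p.): [2.0, 1.993, 1.97, 1.934, 1.883, 1.818, 1.739, 1.648, 1.544, 1.429, 1.304, 1.169, 1.025, 0.873, 0.715, 0.552, 0.385, 0.215, 0.043, -0.129, -0.3, -0.469, -0.634, -0.795, -0.95, -1.098, -1.237, -1.368, -1.488, -1.598, -1.695, -1.78, -1.852, -1.91, -1.954, -1.983, -1.998].
−73·(-2*cos(pi/73)) / ((2)−(-2*cos(pi/73))) = 73*cos(pi/73)/(cos(pi/73) + 1) = ϑ(G).
≈ 36.48309 (to 5 d.p.).
Lovász sandwich 36 ≤ 73*cos(pi/73)/(cos(pi/73) + 1) ≤ 37: both strict.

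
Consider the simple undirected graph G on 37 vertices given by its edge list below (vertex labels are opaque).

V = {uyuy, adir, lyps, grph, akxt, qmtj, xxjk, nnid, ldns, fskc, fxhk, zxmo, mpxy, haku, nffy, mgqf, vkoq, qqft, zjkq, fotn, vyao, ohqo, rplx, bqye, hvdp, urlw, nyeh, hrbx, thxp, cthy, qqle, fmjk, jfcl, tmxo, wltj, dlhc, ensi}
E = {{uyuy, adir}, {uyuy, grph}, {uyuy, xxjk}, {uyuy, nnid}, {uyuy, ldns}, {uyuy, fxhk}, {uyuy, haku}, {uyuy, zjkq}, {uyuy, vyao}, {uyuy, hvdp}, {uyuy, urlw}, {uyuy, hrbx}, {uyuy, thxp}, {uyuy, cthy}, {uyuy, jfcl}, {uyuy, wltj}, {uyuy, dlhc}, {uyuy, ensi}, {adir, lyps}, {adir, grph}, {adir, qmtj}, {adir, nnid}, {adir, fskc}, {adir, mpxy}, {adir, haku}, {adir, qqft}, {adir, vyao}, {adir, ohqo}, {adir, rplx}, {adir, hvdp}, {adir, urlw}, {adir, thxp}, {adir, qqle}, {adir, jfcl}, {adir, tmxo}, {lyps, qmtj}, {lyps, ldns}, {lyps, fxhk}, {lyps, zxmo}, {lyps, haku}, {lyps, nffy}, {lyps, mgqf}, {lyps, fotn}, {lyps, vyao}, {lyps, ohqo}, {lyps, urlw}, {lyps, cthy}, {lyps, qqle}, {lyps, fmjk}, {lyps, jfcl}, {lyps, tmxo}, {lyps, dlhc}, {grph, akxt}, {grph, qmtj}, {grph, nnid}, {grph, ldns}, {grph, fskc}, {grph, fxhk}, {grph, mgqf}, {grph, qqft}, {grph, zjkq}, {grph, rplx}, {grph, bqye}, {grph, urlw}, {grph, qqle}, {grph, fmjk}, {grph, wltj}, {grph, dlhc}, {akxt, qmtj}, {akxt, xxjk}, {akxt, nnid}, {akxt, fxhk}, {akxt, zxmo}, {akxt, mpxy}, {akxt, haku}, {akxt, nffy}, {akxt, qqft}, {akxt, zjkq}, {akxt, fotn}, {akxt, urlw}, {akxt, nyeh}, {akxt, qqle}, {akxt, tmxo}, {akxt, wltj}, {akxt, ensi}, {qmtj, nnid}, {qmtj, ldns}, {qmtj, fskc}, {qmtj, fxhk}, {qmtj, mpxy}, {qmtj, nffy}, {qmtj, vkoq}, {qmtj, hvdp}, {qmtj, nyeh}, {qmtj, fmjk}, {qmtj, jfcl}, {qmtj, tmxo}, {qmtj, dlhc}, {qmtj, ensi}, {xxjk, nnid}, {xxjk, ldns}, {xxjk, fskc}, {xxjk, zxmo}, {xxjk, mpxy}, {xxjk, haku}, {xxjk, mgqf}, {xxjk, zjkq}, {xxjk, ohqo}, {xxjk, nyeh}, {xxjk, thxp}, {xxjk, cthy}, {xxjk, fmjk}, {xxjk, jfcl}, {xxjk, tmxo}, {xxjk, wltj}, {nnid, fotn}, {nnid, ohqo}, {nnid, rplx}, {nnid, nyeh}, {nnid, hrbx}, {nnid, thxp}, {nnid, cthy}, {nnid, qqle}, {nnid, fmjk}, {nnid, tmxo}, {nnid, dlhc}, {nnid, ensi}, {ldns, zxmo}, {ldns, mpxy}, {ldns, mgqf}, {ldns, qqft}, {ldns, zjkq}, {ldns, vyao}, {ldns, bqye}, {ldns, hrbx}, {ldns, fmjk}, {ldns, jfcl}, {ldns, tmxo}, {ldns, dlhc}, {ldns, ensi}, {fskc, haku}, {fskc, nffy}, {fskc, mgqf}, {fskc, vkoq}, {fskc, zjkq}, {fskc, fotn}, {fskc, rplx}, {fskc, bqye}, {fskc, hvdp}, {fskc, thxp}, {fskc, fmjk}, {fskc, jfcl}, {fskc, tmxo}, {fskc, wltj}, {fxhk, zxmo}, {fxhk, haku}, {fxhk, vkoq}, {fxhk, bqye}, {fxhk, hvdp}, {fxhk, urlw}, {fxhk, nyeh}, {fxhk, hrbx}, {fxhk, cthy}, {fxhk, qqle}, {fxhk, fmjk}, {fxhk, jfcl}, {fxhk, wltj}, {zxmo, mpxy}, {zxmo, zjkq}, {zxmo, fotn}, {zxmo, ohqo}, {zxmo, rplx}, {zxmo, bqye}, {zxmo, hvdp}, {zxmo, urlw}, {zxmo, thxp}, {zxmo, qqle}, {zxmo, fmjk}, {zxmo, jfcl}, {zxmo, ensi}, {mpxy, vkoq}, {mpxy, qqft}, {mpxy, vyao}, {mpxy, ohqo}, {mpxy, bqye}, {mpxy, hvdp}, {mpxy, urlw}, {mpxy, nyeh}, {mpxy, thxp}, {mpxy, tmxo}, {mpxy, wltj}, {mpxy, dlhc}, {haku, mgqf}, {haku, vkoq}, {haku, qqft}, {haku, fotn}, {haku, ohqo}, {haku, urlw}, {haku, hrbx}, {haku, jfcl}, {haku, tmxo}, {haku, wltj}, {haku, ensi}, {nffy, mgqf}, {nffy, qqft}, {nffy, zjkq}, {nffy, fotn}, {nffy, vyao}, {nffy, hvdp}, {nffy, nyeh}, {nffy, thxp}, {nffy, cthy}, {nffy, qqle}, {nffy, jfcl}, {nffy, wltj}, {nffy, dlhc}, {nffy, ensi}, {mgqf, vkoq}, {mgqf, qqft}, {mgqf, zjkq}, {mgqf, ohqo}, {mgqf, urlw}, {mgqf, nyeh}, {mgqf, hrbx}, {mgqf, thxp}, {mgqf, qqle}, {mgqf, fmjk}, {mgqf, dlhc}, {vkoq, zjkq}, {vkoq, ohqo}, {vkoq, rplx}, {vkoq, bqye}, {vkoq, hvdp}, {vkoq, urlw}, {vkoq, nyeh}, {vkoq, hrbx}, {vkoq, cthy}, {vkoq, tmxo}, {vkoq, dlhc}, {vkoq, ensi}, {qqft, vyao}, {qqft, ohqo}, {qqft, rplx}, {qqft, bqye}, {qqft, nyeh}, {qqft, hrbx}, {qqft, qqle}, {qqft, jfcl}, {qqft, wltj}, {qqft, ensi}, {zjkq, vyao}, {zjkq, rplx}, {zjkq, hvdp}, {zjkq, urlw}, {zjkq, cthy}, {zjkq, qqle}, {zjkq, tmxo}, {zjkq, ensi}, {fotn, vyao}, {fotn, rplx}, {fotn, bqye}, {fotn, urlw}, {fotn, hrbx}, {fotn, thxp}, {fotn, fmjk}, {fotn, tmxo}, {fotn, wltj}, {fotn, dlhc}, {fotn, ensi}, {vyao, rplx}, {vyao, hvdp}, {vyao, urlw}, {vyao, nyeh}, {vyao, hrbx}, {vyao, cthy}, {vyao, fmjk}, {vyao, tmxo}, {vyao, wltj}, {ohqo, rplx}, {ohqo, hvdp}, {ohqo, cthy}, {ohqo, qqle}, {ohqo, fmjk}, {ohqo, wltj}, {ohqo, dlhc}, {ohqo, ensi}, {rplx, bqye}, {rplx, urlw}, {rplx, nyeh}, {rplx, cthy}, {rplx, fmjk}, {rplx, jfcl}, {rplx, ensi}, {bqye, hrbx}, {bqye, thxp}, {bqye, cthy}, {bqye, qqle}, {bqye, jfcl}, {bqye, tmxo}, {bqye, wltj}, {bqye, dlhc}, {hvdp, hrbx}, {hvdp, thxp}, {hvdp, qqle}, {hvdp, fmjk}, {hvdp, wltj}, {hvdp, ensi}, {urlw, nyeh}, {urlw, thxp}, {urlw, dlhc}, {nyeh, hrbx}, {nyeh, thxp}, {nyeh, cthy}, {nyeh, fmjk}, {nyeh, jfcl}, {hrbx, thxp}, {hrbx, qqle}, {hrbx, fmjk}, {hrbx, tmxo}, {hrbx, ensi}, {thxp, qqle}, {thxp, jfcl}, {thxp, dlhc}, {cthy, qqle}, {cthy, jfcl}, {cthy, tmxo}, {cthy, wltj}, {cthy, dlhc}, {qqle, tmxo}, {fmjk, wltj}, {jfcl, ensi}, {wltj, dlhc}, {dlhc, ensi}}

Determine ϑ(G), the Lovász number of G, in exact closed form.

sqrt(37)

Vertex qqle has 18 neighbors: adir, lyps, grph, akxt, nnid, fxhk, zxmo, nffy, mgqf, qqft, zjkq, ohqo, bqye, hvdp, hrbx, thxp, cthy, tmxo.
Vertex qqft has 18 neighbors: adir, grph, akxt, ldns, mpxy, haku, nffy, mgqf, vyao, ohqo, rplx, bqye, nyeh, hrbx, qqle, jfcl, wltj, ensi.
deg(zjkq) = 18; N(zjkq) = {uyuy, grph, akxt, xxjk, ldns, fskc, zxmo, nffy, mgqf, vkoq, vyao, rplx, hvdp, urlw, cthy, qqle, tmxo, ensi}.
N(nffy) = {lyps, akxt, qmtj, fskc, mgqf, qqft, zjkq, fotn, vyao, hvdp, nyeh, thxp, cthy, qqle, jfcl, wltj, dlhc, ensi}, |N(nffy)| = 18.
G on 37 vertices is 18-regular; Paley(37): SR with (k,λ,μ)=(18,8,9).
A has 3 distinct eigenvalues ≈ [18.0, 2.5414, -3.5414].
λ_max=18, λ_min=-sqrt(37)/2 - 1/2; ϑ = −37·λ_min/(λ_max−λ_min) = sqrt(37).
= 6.082762530… (decimal).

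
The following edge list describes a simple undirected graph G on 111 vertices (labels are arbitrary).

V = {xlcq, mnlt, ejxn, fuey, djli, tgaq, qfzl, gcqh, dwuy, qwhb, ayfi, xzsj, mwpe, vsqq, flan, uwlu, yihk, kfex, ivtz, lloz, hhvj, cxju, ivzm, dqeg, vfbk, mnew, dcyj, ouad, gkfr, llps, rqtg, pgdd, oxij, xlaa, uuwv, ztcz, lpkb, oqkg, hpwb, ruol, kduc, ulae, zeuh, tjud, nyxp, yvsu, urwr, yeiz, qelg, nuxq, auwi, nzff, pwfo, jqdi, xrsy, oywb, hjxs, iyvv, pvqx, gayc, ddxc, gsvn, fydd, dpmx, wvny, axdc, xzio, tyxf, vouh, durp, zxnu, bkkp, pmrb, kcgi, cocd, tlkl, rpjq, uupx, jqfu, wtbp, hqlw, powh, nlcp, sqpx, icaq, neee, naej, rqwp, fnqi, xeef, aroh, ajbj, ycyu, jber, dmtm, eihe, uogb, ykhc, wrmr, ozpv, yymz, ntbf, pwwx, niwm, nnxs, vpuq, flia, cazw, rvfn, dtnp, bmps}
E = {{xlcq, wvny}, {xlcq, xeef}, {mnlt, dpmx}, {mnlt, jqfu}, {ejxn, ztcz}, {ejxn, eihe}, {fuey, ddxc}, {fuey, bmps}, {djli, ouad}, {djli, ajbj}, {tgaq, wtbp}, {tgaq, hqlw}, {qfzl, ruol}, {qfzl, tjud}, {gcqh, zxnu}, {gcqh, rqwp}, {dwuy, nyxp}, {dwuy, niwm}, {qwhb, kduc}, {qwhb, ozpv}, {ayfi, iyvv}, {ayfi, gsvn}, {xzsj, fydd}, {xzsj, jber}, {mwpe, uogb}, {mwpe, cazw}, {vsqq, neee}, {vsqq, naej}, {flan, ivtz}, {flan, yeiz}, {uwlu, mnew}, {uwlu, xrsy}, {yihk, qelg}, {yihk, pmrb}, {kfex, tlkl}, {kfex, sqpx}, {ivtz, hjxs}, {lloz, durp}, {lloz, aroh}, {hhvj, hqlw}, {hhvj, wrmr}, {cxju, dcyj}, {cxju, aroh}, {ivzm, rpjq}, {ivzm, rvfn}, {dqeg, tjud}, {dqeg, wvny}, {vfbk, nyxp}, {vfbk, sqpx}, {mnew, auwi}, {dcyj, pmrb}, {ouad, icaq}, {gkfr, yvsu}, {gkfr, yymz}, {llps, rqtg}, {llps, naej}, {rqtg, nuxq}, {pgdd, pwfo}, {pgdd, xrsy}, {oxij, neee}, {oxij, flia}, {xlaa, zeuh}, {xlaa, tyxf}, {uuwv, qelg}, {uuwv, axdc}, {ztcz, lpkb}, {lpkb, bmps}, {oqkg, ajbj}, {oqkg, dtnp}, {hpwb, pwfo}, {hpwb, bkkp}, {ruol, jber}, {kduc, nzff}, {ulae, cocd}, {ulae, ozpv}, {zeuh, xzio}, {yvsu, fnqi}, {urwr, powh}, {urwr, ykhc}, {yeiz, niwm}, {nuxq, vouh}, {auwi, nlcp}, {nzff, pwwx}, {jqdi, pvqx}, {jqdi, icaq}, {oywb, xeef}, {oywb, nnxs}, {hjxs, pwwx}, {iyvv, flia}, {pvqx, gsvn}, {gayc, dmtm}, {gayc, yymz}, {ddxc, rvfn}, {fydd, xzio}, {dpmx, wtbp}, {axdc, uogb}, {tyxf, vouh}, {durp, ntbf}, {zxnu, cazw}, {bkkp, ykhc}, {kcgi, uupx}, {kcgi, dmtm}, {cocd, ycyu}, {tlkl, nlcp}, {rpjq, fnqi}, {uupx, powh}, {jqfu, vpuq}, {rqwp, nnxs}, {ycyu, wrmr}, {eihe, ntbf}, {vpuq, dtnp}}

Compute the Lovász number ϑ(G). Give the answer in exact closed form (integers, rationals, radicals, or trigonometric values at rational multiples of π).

111*cos(pi/111)/(cos(pi/111) + 1)

Vertex nyxp has 2 neighbors: dwuy, vfbk.
Vertex dmtm has 2 neighbors: gayc, kcgi.
deg(pgdd) = 2; N(pgdd) = {pwfo, xrsy}.
N(axdc) = {uuwv, uogb}, |N(axdc)| = 2.
G on 111 vertices is 2-regular; a single 111-cycle (edge-transitive).
A has 56 distinct eigenvalues ≈ [2.0, 1.996797, 1.987197, 1.971232, 1.948952, 1.920429, 1.885755, 1.84504, 1.798414, 1.746028, 1.688049, 1.624662, 1.556072, 1.482496, 1.404172, 1.321349, 1.234294, 1.143286, 1.048615, 0.950584, 0.849509, 0.745713, 0.639528, 0.531294, 0.421359, 0.310073, 0.197795, 0.084882, -0.028302, -0.141395, -0.254036, -0.365862, -0.476517, -0.585646, -0.692898, -0.797931, -0.900407, -1.0, -1.096389, -1.189266, -1.278334, -1.363307, -1.443912, -1.519892, -1.591004, -1.657019, -1.717727, -1.772931, -1.822457, -1.866145, -1.903855, -1.935466, -1.960877, -1.980007, -1.992795, -1.999199].
ϑ = −N·λ_min/(λ_max−λ_min) = −111·(-2*cos(pi/111))/(2−(-2*cos(pi/111))) = 111*cos(pi/111)/(cos(pi/111) + 1).
≈ 55.4888841 (to 7 d.p.).
55 ≤ 111*cos(pi/111)/(cos(pi/111) + 1) ≤ 56: both strict.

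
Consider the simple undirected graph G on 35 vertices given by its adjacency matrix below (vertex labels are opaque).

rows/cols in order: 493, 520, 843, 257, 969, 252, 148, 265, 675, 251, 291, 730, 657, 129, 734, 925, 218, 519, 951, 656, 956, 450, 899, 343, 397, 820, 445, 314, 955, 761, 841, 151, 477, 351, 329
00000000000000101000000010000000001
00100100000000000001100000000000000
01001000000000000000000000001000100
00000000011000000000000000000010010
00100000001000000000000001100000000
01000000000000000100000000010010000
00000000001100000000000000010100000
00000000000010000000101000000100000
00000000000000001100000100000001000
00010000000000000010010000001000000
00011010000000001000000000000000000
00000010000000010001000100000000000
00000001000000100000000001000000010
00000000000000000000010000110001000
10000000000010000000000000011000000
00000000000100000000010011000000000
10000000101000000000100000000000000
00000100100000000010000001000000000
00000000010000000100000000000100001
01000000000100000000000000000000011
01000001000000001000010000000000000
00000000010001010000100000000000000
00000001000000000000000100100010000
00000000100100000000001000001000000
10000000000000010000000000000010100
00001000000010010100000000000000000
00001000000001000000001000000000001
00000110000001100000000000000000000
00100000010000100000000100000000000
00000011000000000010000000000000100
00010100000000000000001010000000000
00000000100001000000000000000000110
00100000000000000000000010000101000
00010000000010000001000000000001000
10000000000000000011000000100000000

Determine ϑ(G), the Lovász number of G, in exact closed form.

15

Vertex 477 has 4 neighbors: 843, 397, 761, 151.
N(291) = {257, 969, 148, 218}, |N(291)| = 4.
deg(218) = 4; N(218) = {493, 675, 291, 956}.
Vertex 257 has 4 neighbors: 251, 291, 841, 351.
G on 35 vertices is 4-regular; this is K(7,3), the Kneser graph.
The 4 distinct eigenvalues: [4.0, 2.0, -1.0, -3.0].
With N=35: ϑ(G) = 35·(-1*(-3))/(4−(-3)) = 15.
= 15.0000… (decimal).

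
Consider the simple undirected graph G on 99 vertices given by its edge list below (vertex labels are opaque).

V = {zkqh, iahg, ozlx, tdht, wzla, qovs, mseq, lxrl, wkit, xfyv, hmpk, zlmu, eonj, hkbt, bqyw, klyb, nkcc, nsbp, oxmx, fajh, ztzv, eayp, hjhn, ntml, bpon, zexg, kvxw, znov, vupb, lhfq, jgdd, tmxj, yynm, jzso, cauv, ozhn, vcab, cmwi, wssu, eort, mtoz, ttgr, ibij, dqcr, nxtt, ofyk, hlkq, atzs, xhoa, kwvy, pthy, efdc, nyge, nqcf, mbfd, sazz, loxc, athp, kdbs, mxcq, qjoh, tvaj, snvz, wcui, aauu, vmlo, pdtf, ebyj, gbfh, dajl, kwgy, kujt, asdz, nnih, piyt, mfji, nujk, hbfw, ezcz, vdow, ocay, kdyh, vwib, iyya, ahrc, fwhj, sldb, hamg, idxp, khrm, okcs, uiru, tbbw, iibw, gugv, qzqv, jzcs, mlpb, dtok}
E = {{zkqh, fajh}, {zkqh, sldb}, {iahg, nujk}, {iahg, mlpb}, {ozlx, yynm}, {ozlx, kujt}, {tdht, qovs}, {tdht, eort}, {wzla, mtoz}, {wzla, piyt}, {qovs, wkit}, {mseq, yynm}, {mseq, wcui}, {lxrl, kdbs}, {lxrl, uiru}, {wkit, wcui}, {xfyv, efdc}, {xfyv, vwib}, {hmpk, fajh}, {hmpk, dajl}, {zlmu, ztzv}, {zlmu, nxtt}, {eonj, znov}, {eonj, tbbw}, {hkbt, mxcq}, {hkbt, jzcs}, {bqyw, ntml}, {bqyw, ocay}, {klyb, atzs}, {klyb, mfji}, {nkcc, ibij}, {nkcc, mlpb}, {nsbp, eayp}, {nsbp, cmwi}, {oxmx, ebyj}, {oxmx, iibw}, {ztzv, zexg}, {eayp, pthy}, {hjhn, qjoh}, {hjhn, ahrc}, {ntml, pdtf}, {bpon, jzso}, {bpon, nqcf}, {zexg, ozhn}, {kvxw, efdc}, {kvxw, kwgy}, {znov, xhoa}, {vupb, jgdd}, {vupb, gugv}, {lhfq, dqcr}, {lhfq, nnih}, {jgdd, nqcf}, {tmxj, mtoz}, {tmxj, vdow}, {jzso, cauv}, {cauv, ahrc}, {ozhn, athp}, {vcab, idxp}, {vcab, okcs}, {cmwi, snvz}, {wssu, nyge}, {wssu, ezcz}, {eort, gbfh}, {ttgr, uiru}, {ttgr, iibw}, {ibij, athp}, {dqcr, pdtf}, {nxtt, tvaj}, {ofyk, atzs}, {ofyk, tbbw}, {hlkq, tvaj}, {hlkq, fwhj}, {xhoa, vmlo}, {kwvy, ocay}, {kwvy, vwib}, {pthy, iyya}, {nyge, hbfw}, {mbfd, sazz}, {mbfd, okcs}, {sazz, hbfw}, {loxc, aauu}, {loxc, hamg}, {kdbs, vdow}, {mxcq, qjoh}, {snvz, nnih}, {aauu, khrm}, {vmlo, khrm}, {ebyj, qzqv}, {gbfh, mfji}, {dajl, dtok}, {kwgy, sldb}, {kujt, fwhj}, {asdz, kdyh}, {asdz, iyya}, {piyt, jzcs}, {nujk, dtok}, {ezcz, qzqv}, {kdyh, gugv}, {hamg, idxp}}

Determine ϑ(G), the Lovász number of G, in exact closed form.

Vertex ttgr has 2 neighbors: uiru, iibw.
N(tmxj) = {mtoz, vdow}, |N(tmxj)| = 2.
N(mbfd) = {sazz, okcs}, |N(mbfd)| = 2.
deg(znov) = 2; N(znov) = {eonj, xhoa}.
2-regular, N=99; a single 99-cycle (edge-transitive).
A has 50 distinct eigenvalues ≈ [2.0, 1.996, 1.984, 1.964, 1.936, 1.9, 1.857, 1.806, 1.748, 1.683, 1.611, 1.532, 1.447, 1.357, 1.261, 1.16, 1.054, 0.945, 0.831, 0.714, 0.594, 0.472, 0.347, 0.222, 0.095, -0.032, -0.158, -0.285, -0.41, -0.533, -0.654, -0.773, -0.888, -1.0, -1.108, -1.211, -1.31, -1.403, -1.491, -1.572, -1.647, -1.716, -1.778, -1.832, -1.879, -1.919, -1.951, -1.975, -1.991, -1.999].
−99·(-2*cos(pi/99)) / ((2)−(-2*cos(pi/99))) = 99*cos(pi/99)/(cos(pi/99) + 1) = ϑ(G).
≈ 49.487536 (to 6 d.p.).
Sandwich: α(G)=49 ≤ ϑ(G)=99*cos(pi/99)/(cos(pi/99) + 1) ≤ χ(Ḡ)=50 (both strict).

99*cos(pi/99)/(cos(pi/99) + 1)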